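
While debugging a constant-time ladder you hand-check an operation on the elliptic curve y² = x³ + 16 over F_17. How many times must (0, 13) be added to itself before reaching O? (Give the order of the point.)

2P: tangent at (0, 13): λ = (3·0² + 0)/(2·13) ≡ 0/9. 9⁻¹ ≡ 2 (mod 17), so λ ≡ 0·2 ≡ 0.
  x = λ² - 0 - 0 = 0 - 0 ≡ 0; y = λ·(0 - 0) - 13 ≡ 4. → (0, 4)
3P: (0, 4) + (0, 13): same x and y₁ ≡ -y₂, so the sum is O.
3P = O, so the order is 3.

3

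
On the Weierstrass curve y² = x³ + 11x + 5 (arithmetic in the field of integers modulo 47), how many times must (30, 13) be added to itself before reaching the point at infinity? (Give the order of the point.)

10

2P: tangent at (30, 13): λ = (3·30² + 11)/(2·13) ≡ 32/26. 26⁻¹ ≡ 38 (mod 47), so λ ≡ 32·38 ≡ 41.
  x = λ² - 30 - 30 = 1681 - 60 ≡ 23; y = λ·(30 - 23) - 13 ≡ 39. → (23, 39)
3P: (23, 39) + (30, 13). λ = (13 - 39)/(30 - 23) ≡ 21/7 mod 47. 7⁻¹ ≡ 27 (mod 47) since 7·27 = 189 ≡ 1, so λ ≡ 3.
  x = λ² - 23 - 30 = 9 - 53 ≡ 3; y = λ·(23 - 3) - 39 ≡ 21. → (3, 21)
4P: (3, 21) + (30, 13). λ = (13 - 21)/(30 - 3) ≡ 39/27 mod 47. 27⁻¹ ≡ 7 (mod 47), so λ ≡ 38.
  x = λ² - 3 - 30 = 1444 - 33 ≡ 1; y = λ·(3 - 1) - 21 ≡ 8. → (1, 8)
5P: (1, 8) + (30, 13). λ = (13 - 8)/(30 - 1) ≡ 5/29 mod 47. 29⁻¹ ≡ 13 (mod 47), so λ ≡ 18.
  x = λ² - 1 - 30 = 324 - 31 ≡ 11; y = λ·(1 - 11) - 8 ≡ 0. → (11, 0)
6P: (11, 0) + (30, 13). λ = (13 - 0)/(30 - 11) ≡ 13/19 mod 47. 19⁻¹ ≡ 5 (mod 47) since 19·5 = 95 ≡ 1, so λ ≡ 18.
  x = λ² - 11 - 30 = 324 - 41 ≡ 1; y = λ·(11 - 1) - 0 ≡ 39. → (1, 39)
7P: (1, 39) + (30, 13). λ = (13 - 39)/(30 - 1) ≡ 21/29 mod 47. 29⁻¹ ≡ 13 (mod 47) since 29·13 = 377 ≡ 1, so λ ≡ 38.
  x = λ² - 1 - 30 = 1444 - 31 ≡ 3; y = λ·(1 - 3) - 39 ≡ 26. → (3, 26)
8P: (3, 26) + (30, 13). λ = (13 - 26)/(30 - 3) ≡ 34/27 mod 47. 27⁻¹ ≡ 7 (mod 47) since 27·7 = 189 ≡ 1, so λ ≡ 3.
  x = λ² - 3 - 30 = 9 - 33 ≡ 23; y = λ·(3 - 23) - 26 ≡ 8. → (23, 8)
9P: (23, 8) + (30, 13). λ = (13 - 8)/(30 - 23) ≡ 5/7 mod 47. 7⁻¹ ≡ 27 (mod 47), so λ ≡ 41.
  x = λ² - 23 - 30 = 1681 - 53 ≡ 30; y = λ·(23 - 30) - 8 ≡ 34. → (30, 34)
10P: (30, 34) + (30, 13): same x and y₁ ≡ -y₂, so the sum is the point at infinity.
10P = the point at infinity, so the order is 10.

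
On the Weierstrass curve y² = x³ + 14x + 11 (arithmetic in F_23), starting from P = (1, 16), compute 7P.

Repeated addition: build up to 7P.
2P: tangent at (1, 16): λ = (3·1² + 14)/(2·16) ≡ 17/9. 9⁻¹ ≡ 18 (mod 23) since 9·18 = 162 ≡ 1, so λ ≡ 17·18 ≡ 7.
  x = λ² - 1 - 1 = 49 - 2 ≡ 1; y = λ·(1 - 1) - 16 ≡ 7. → (1, 7)
3P: (1, 7) + (1, 16): same x and y₁ ≡ -y₂, so the sum is ∞.
4P: ∞ + (1, 16) = (1, 16) (identity).
5P: tangent at (1, 16): λ = (3·1² + 14)/(2·16) ≡ 17/9. 9⁻¹ ≡ 18 (mod 23) since 9·18 = 162 ≡ 1, so λ ≡ 17·18 ≡ 7.
  x = λ² - 1 - 1 = 49 - 2 ≡ 1; y = λ·(1 - 1) - 16 ≡ 7. → (1, 7)
6P: (1, 7) + (1, 16): same x and y₁ ≡ -y₂, so the sum is ∞.
7P: ∞ + (1, 16) = (1, 16) (identity).

(1, 16)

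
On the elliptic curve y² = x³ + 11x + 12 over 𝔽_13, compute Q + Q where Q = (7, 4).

tangent at (7, 4): λ = (3·7² + 11)/(2·4) ≡ 2/8. 8⁻¹ ≡ 5 (mod 13), so λ ≡ 2·5 ≡ 10.
  x = λ² - 7 - 7 = 100 - 14 ≡ 8; y = λ·(7 - 8) - 4 ≡ 12. → (8, 12)

(8, 12)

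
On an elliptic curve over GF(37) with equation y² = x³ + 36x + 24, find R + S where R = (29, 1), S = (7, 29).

(29, 1) + (7, 29). λ = (29 - 1)/(7 - 29) ≡ 28/15 mod 37. 15⁻¹ ≡ 5 (mod 37) since 15·5 = 75 ≡ 1, so λ ≡ 29.
  x = λ² - 29 - 7 = 841 - 36 ≡ 28; y = λ·(29 - 28) - 1 ≡ 28. → (28, 28)

(28, 28)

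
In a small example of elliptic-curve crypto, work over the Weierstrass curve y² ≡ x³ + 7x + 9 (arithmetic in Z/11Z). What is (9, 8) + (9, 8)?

(7, 4)

tangent at (9, 8): λ = (3·9² + 7)/(2·8) ≡ 8/5. 5⁻¹ ≡ 9 (mod 11), so λ ≡ 8·9 ≡ 6.
  x = λ² - 9 - 9 = 36 - 18 ≡ 7; y = λ·(9 - 7) - 8 ≡ 4. → (7, 4)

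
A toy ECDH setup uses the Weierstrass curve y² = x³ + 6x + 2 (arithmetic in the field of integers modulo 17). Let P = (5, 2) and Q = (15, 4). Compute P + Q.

(5, 2) + (15, 4). λ = (4 - 2)/(15 - 5) ≡ 2/10 mod 17. 10⁻¹ ≡ 12 (mod 17) since 10·12 = 120 ≡ 1, so λ ≡ 7.
  x = λ² - 5 - 15 = 49 - 20 ≡ 12; y = λ·(5 - 12) - 2 ≡ 0. → (12, 0)

(12, 0)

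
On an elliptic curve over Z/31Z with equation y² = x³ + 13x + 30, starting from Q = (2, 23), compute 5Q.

(18, 12)

Double-and-add on 5 = (101)₂. Start with Q = (2, 23) for the leading 1-bit.
double: tangent at (2, 23): λ = (3·2² + 13)/(2·23) ≡ 25/15. 15⁻¹ ≡ 29 (mod 31), so λ ≡ 25·29 ≡ 12.
  x = λ² - 2 - 2 = 144 - 4 ≡ 16; y = λ·(2 - 16) - 23 ≡ 26. → (16, 26)
double: tangent at (16, 26): λ = (3·16² + 13)/(2·26) ≡ 6/21. 21⁻¹ ≡ 3 (mod 31) since 21·3 = 63 ≡ 1, so λ ≡ 6·3 ≡ 18.
  x = λ² - 16 - 16 = 324 - 32 ≡ 13; y = λ·(16 - 13) - 26 ≡ 28. → (13, 28)
add Q: (13, 28) + (2, 23). λ = (23 - 28)/(2 - 13) ≡ 26/20 mod 31. 20⁻¹ ≡ 14 (mod 31) since 20·14 = 280 ≡ 1, so λ ≡ 23.
  x = λ² - 13 - 2 = 529 - 15 ≡ 18; y = λ·(13 - 18) - 28 ≡ 12. → (18, 12)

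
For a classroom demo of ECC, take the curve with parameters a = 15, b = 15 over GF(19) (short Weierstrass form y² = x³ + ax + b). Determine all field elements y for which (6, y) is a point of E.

6, 13

x³ + 15x + 15 = 321 ≡ 17 (mod 19).
Square roots of 17 mod 19: 6 and 13 (since 6² = 36 ≡ 17).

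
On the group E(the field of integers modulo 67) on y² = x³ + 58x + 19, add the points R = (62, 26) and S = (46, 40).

(62, 26) + (46, 40). λ = (40 - 26)/(46 - 62) ≡ 14/51 mod 67. 51⁻¹ ≡ 46 (mod 67), so λ ≡ 41.
  x = λ² - 62 - 46 = 1681 - 108 ≡ 32; y = λ·(62 - 32) - 26 ≡ 65. → (32, 65)

(32, 65)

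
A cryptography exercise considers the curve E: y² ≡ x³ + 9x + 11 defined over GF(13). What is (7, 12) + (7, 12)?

tangent at (7, 12): λ = (3·7² + 9)/(2·12) ≡ 0/11. 11⁻¹ ≡ 6 (mod 13) since 11·6 = 66 ≡ 1, so λ ≡ 0·6 ≡ 0.
  x = λ² - 7 - 7 = 0 - 14 ≡ 12; y = λ·(7 - 12) - 12 ≡ 1. → (12, 1)

(12, 1)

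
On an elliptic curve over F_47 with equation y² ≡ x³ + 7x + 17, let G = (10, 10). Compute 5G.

(25, 42)

Double-and-add on 5 = (101)₂. Start with G = (10, 10) for the leading 1-bit.
double: tangent at (10, 10): λ = (3·10² + 7)/(2·10) ≡ 25/20. 20⁻¹ ≡ 40 (mod 47), so λ ≡ 25·40 ≡ 13.
  x = λ² - 10 - 10 = 169 - 20 ≡ 8; y = λ·(10 - 8) - 10 ≡ 16. → (8, 16)
double: tangent at (8, 16): λ = (3·8² + 7)/(2·16) ≡ 11/32. 32⁻¹ ≡ 25 (mod 47), so λ ≡ 11·25 ≡ 40.
  x = λ² - 8 - 8 = 1600 - 16 ≡ 33; y = λ·(8 - 33) - 16 ≡ 18. → (33, 18)
add G: (33, 18) + (10, 10). λ = (10 - 18)/(10 - 33) ≡ 39/24 mod 47. 24⁻¹ ≡ 2 (mod 47), so λ ≡ 31.
  x = λ² - 33 - 10 = 961 - 43 ≡ 25; y = λ·(33 - 25) - 18 ≡ 42. → (25, 42)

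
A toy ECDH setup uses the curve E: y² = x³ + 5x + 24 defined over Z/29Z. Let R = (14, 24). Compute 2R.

tangent at (14, 24): λ = (3·14² + 5)/(2·24) ≡ 13/19. 19⁻¹ ≡ 26 (mod 29), so λ ≡ 13·26 ≡ 19.
  x = λ² - 14 - 14 = 361 - 28 ≡ 14; y = λ·(14 - 14) - 24 ≡ 5. → (14, 5)

(14, 5)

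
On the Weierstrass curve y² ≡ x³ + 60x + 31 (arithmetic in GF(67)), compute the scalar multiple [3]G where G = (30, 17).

(64, 62)

Repeated addition: build up to 3G.
2G: tangent at (30, 17): λ = (3·30² + 60)/(2·17) ≡ 13/34. 34⁻¹ ≡ 2 (mod 67) since 34·2 = 68 ≡ 1, so λ ≡ 13·2 ≡ 26.
  x = λ² - 30 - 30 = 676 - 60 ≡ 13; y = λ·(30 - 13) - 17 ≡ 23. → (13, 23)
3G: (13, 23) + (30, 17). λ = (17 - 23)/(30 - 13) ≡ 61/17 mod 67. 17⁻¹ ≡ 4 (mod 67), so λ ≡ 43.
  x = λ² - 13 - 30 = 1849 - 43 ≡ 64; y = λ·(13 - 64) - 23 ≡ 62. → (64, 62)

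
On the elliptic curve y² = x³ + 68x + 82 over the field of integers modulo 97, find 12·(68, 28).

(68, 28)

Write G = (68, 28).
Double-and-add on 12 = (1100)₂. Start with G = (68, 28) for the leading 1-bit.
double: tangent at (68, 28): λ = (3·68² + 68)/(2·28) ≡ 69/56. 56⁻¹ ≡ 26 (mod 97), so λ ≡ 69·26 ≡ 48.
  x = λ² - 68 - 68 = 2304 - 136 ≡ 34; y = λ·(68 - 34) - 28 ≡ 52. → (34, 52)
add G: (34, 52) + (68, 28). λ = (28 - 52)/(68 - 34) ≡ 73/34 mod 97. 34⁻¹ ≡ 20 (mod 97), so λ ≡ 5.
  x = λ² - 34 - 68 = 25 - 102 ≡ 20; y = λ·(34 - 20) - 52 ≡ 18. → (20, 18)
double: tangent at (20, 18): λ = (3·20² + 68)/(2·18) ≡ 7/36. 36⁻¹ ≡ 62 (mod 97), so λ ≡ 7·62 ≡ 46.
  x = λ² - 20 - 20 = 2116 - 40 ≡ 39; y = λ·(20 - 39) - 18 ≡ 78. → (39, 78)
double: tangent at (39, 78): λ = (3·39² + 68)/(2·78) ≡ 72/59. 59⁻¹ ≡ 74 (mod 97), so λ ≡ 72·74 ≡ 90.
  x = λ² - 39 - 39 = 8100 - 78 ≡ 68; y = λ·(39 - 68) - 78 ≡ 28. → (68, 28)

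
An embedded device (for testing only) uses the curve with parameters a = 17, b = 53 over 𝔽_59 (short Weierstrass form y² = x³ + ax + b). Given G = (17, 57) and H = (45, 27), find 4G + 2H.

(54, 43)

First 4G:
Double-and-add on 4 = (100)₂. Start with G = (17, 57) for the leading 1-bit.
double: tangent at (17, 57): λ = (3·17² + 17)/(2·57) ≡ 58/55. 55⁻¹ ≡ 44 (mod 59) since 55·44 = 2420 ≡ 1, so λ ≡ 58·44 ≡ 15.
  x = λ² - 17 - 17 = 225 - 34 ≡ 14; y = λ·(17 - 14) - 57 ≡ 47. → (14, 47)
double: tangent at (14, 47): λ = (3·14² + 17)/(2·47) ≡ 15/35. 35⁻¹ ≡ 27 (mod 59) since 35·27 = 945 ≡ 1, so λ ≡ 15·27 ≡ 51.
  x = λ² - 14 - 14 = 2601 - 28 ≡ 36; y = λ·(14 - 36) - 47 ≡ 11. → (36, 11)
4G = (36, 11).
Next 2H:
Repeated addition: build up to 2H.
2H: tangent at (45, 27): λ = (3·45² + 17)/(2·27) ≡ 15/54. 54⁻¹ ≡ 47 (mod 59) since 54·47 = 2538 ≡ 1, so λ ≡ 15·47 ≡ 56.
  x = λ² - 45 - 45 = 3136 - 90 ≡ 37; y = λ·(45 - 37) - 27 ≡ 8. → (37, 8)
2H = (37, 8).
Finally 4G + 2H:
(36, 11) + (37, 8). λ = (8 - 11)/(37 - 36) ≡ 56/1 mod 59. 1⁻¹ ≡ 1 (mod 59), so λ ≡ 56.
  x = λ² - 36 - 37 = 3136 - 73 ≡ 54; y = λ·(36 - 54) - 11 ≡ 43. → (54, 43)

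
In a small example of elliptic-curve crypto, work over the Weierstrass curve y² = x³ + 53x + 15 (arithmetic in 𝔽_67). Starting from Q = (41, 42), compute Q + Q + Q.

Repeated addition: build up to 3Q.
2Q: tangent at (41, 42): λ = (3·41² + 53)/(2·42) ≡ 4/17. 17⁻¹ ≡ 4 (mod 67) since 17·4 = 68 ≡ 1, so λ ≡ 4·4 ≡ 16.
  x = λ² - 41 - 41 = 256 - 82 ≡ 40; y = λ·(41 - 40) - 42 ≡ 41. → (40, 41)
3Q: (40, 41) + (41, 42). λ = (42 - 41)/(41 - 40) ≡ 1/1 mod 67. 1⁻¹ ≡ 1 (mod 67), so λ ≡ 1.
  x = λ² - 40 - 41 = 1 - 81 ≡ 54; y = λ·(40 - 54) - 41 ≡ 12. → (54, 12)

(54, 12)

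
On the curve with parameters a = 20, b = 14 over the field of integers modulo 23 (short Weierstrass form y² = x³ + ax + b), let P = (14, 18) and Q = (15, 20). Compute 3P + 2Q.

First 3P:
Repeated addition: build up to 3P.
2P: tangent at (14, 18): λ = (3·14² + 20)/(2·18) ≡ 10/13. 13⁻¹ ≡ 16 (mod 23), so λ ≡ 10·16 ≡ 22.
  x = λ² - 14 - 14 = 484 - 28 ≡ 19; y = λ·(14 - 19) - 18 ≡ 10. → (19, 10)
3P: (19, 10) + (14, 18). λ = (18 - 10)/(14 - 19) ≡ 8/18 mod 23. 18⁻¹ ≡ 9 (mod 23) since 18·9 = 162 ≡ 1, so λ ≡ 3.
  x = λ² - 19 - 14 = 9 - 33 ≡ 22; y = λ·(19 - 22) - 10 ≡ 4. → (22, 4)
3P = (22, 4).
Next 2Q:
Repeated addition: build up to 2Q.
2Q: tangent at (15, 20): λ = (3·15² + 20)/(2·20) ≡ 5/17. 17⁻¹ ≡ 19 (mod 23), so λ ≡ 5·19 ≡ 3.
  x = λ² - 15 - 15 = 9 - 30 ≡ 2; y = λ·(15 - 2) - 20 ≡ 19. → (2, 19)
2Q = (2, 19).
Finally 3P + 2Q:
(22, 4) + (2, 19). λ = (19 - 4)/(2 - 22) ≡ 15/3 mod 23. 3⁻¹ ≡ 8 (mod 23) since 3·8 = 24 ≡ 1, so λ ≡ 5.
  x = λ² - 22 - 2 = 25 - 24 ≡ 1; y = λ·(22 - 1) - 4 ≡ 9. → (1, 9)

(1, 9)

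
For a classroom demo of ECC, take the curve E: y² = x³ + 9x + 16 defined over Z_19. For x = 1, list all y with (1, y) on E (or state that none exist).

x³ + 9x + 16 = 26 ≡ 7 (mod 19).
Square roots of 7 mod 19: 8 and 11 (since 8² = 64 ≡ 7).

8, 11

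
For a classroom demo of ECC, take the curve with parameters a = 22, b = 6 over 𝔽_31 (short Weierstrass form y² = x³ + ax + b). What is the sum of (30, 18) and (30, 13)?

The two points share x = 30 and their y-coordinates satisfy 18 + 13 ≡ 0 (mod 31), so they are inverses. Their sum is 𝒪.

O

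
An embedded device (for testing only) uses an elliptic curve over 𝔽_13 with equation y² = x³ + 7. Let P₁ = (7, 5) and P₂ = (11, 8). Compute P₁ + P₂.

(11, 5)

(7, 5) + (11, 8). λ = (8 - 5)/(11 - 7) ≡ 3/4 mod 13. 4⁻¹ ≡ 10 (mod 13), so λ ≡ 4.
  x = λ² - 7 - 11 = 16 - 18 ≡ 11; y = λ·(7 - 11) - 5 ≡ 5. → (11, 5)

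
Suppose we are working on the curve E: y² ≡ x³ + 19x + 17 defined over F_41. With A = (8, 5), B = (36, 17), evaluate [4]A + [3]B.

First 4A:
Repeated addition: build up to 4A.
2A: tangent at (8, 5): λ = (3·8² + 19)/(2·5) ≡ 6/10. 10⁻¹ ≡ 37 (mod 41) since 10·37 = 370 ≡ 1, so λ ≡ 6·37 ≡ 17.
  x = λ² - 8 - 8 = 289 - 16 ≡ 27; y = λ·(8 - 27) - 5 ≡ 0. → (27, 0)
3A: (27, 0) + (8, 5). λ = (5 - 0)/(8 - 27) ≡ 5/22 mod 41. 22⁻¹ ≡ 28 (mod 41) since 22·28 = 616 ≡ 1, so λ ≡ 17.
  x = λ² - 27 - 8 = 289 - 35 ≡ 8; y = λ·(27 - 8) - 0 ≡ 36. → (8, 36)
4A: (8, 36) + (8, 5): same x and y₁ ≡ -y₂, so the sum is O.
4A = O.
Next 3B:
Repeated addition: build up to 3B.
2B: tangent at (36, 17): λ = (3·36² + 19)/(2·17) ≡ 12/34. 34⁻¹ ≡ 35 (mod 41), so λ ≡ 12·35 ≡ 10.
  x = λ² - 36 - 36 = 100 - 72 ≡ 28; y = λ·(36 - 28) - 17 ≡ 22. → (28, 22)
3B: (28, 22) + (36, 17). λ = (17 - 22)/(36 - 28) ≡ 36/8 mod 41. 8⁻¹ ≡ 36 (mod 41), so λ ≡ 25.
  x = λ² - 28 - 36 = 625 - 64 ≡ 28; y = λ·(28 - 28) - 22 ≡ 19. → (28, 19)
3B = (28, 19).
Finally 4A + 3B:
O + (28, 19) = (28, 19) (identity).

(28, 19)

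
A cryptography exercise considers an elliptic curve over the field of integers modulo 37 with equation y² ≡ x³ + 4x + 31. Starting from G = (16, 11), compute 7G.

(3, 12)

Double-and-add on 7 = (111)₂. Start with G = (16, 11) for the leading 1-bit.
double: tangent at (16, 11): λ = (3·16² + 4)/(2·11) ≡ 32/22. 22⁻¹ ≡ 32 (mod 37), so λ ≡ 32·32 ≡ 25.
  x = λ² - 16 - 16 = 625 - 32 ≡ 1; y = λ·(16 - 1) - 11 ≡ 31. → (1, 31)
add G: (1, 31) + (16, 11). λ = (11 - 31)/(16 - 1) ≡ 17/15 mod 37. 15⁻¹ ≡ 5 (mod 37) since 15·5 = 75 ≡ 1, so λ ≡ 11.
  x = λ² - 1 - 16 = 121 - 17 ≡ 30; y = λ·(1 - 30) - 31 ≡ 20. → (30, 20)
double: tangent at (30, 20): λ = (3·30² + 4)/(2·20) ≡ 3/3. 3⁻¹ ≡ 25 (mod 37) since 3·25 = 75 ≡ 1, so λ ≡ 3·25 ≡ 1.
  x = λ² - 30 - 30 = 1 - 60 ≡ 15; y = λ·(30 - 15) - 20 ≡ 32. → (15, 32)
add G: (15, 32) + (16, 11). λ = (11 - 32)/(16 - 15) ≡ 16/1 mod 37. 1⁻¹ ≡ 1 (mod 37), so λ ≡ 16.
  x = λ² - 15 - 16 = 256 - 31 ≡ 3; y = λ·(15 - 3) - 32 ≡ 12. → (3, 12)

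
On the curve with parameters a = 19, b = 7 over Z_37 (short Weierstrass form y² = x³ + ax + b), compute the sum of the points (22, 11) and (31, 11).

(21, 26)

(22, 11) + (31, 11). λ = (11 - 11)/(31 - 22) ≡ 0/9 mod 37. 9⁻¹ ≡ 33 (mod 37), so λ ≡ 0.
  x = λ² - 22 - 31 = 0 - 53 ≡ 21; y = λ·(22 - 21) - 11 ≡ 26. → (21, 26)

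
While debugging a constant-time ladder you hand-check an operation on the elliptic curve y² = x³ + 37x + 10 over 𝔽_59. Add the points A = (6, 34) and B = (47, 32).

(57, 39)

(6, 34) + (47, 32). λ = (32 - 34)/(47 - 6) ≡ 57/41 mod 59. 41⁻¹ ≡ 36 (mod 59), so λ ≡ 46.
  x = λ² - 6 - 47 = 2116 - 53 ≡ 57; y = λ·(6 - 57) - 34 ≡ 39. → (57, 39)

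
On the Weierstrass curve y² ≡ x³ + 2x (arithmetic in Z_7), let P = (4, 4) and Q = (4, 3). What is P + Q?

O

The two points share x = 4 and their y-coordinates satisfy 4 + 3 ≡ 0 (mod 7), so they are inverses. Their sum is O.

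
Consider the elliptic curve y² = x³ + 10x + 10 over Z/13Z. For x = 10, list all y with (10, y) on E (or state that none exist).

x³ + 10x + 10 = 1110 ≡ 5 (mod 13).
5 is a non-residue mod 13; no y exists.

none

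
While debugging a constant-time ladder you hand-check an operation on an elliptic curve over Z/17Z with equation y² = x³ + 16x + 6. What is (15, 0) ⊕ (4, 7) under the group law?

(14, 4)

(15, 0) + (4, 7). λ = (7 - 0)/(4 - 15) ≡ 7/6 mod 17. 6⁻¹ ≡ 3 (mod 17), so λ ≡ 4.
  x = λ² - 15 - 4 = 16 - 19 ≡ 14; y = λ·(15 - 14) - 0 ≡ 4. → (14, 4)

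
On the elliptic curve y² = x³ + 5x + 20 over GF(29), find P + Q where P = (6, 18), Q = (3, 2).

(6, 18) + (3, 2). λ = (2 - 18)/(3 - 6) ≡ 13/26 mod 29. 26⁻¹ ≡ 19 (mod 29), so λ ≡ 15.
  x = λ² - 6 - 3 = 225 - 9 ≡ 13; y = λ·(6 - 13) - 18 ≡ 22. → (13, 22)

(13, 22)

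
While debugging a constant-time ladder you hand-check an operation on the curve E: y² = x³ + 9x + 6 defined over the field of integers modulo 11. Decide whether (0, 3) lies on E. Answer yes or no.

y² = 3² ≡ 9; x³ + 9x + 6 = 6 ≡ 6 (mod 11). 9 ≠ 6.

no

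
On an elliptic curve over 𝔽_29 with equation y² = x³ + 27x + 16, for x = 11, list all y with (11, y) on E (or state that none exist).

7, 22

x³ + 27x + 16 = 1644 ≡ 20 (mod 29).
Square roots of 20 mod 29: 7 and 22 (since 7² = 49 ≡ 20).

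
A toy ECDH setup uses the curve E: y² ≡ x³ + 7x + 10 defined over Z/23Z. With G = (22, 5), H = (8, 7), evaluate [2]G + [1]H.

First 2G:
Repeated addition: build up to 2G.
2G: tangent at (22, 5): λ = (3·22² + 7)/(2·5) ≡ 10/10. 10⁻¹ ≡ 7 (mod 23), so λ ≡ 10·7 ≡ 1.
  x = λ² - 22 - 22 = 1 - 44 ≡ 3; y = λ·(22 - 3) - 5 ≡ 14. → (3, 14)
2G = (3, 14).
Finally 2G + H:
(3, 14) + (8, 7). λ = (7 - 14)/(8 - 3) ≡ 16/5 mod 23. 5⁻¹ ≡ 14 (mod 23), so λ ≡ 17.
  x = λ² - 3 - 8 = 289 - 11 ≡ 2; y = λ·(3 - 2) - 14 ≡ 3. → (2, 3)

(2, 3)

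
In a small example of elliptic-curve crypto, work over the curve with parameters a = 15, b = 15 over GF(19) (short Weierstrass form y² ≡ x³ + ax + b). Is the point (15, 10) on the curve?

yes

y² = 10² ≡ 5; x³ + 15x + 15 = 3615 ≡ 5 (mod 19). 5 = 5.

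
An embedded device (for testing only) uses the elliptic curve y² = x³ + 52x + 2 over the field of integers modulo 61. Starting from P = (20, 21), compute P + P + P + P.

(35, 44)

Double-and-add on 4 = (100)₂. Start with P = (20, 21) for the leading 1-bit.
double: tangent at (20, 21): λ = (3·20² + 52)/(2·21) ≡ 32/42. 42⁻¹ ≡ 16 (mod 61), so λ ≡ 32·16 ≡ 24.
  x = λ² - 20 - 20 = 576 - 40 ≡ 48; y = λ·(20 - 48) - 21 ≡ 39. → (48, 39)
double: tangent at (48, 39): λ = (3·48² + 52)/(2·39) ≡ 10/17. 17⁻¹ ≡ 18 (mod 61), so λ ≡ 10·18 ≡ 58.
  x = λ² - 48 - 48 = 3364 - 96 ≡ 35; y = λ·(48 - 35) - 39 ≡ 44. → (35, 44)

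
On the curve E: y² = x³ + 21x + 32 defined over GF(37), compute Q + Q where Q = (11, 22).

(19, 36)

tangent at (11, 22): λ = (3·11² + 21)/(2·22) ≡ 14/7. 7⁻¹ ≡ 16 (mod 37), so λ ≡ 14·16 ≡ 2.
  x = λ² - 11 - 11 = 4 - 22 ≡ 19; y = λ·(11 - 19) - 22 ≡ 36. → (19, 36)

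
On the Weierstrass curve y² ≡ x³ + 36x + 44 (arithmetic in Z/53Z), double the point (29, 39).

tangent at (29, 39): λ = (3·29² + 36)/(2·39) ≡ 15/25. 25⁻¹ ≡ 17 (mod 53), so λ ≡ 15·17 ≡ 43.
  x = λ² - 29 - 29 = 1849 - 58 ≡ 42; y = λ·(29 - 42) - 39 ≡ 38. → (42, 38)

(42, 38)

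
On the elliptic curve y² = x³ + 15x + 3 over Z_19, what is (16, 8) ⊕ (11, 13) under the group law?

(12, 7)

(16, 8) + (11, 13). λ = (13 - 8)/(11 - 16) ≡ 5/14 mod 19. 14⁻¹ ≡ 15 (mod 19), so λ ≡ 18.
  x = λ² - 16 - 11 = 324 - 27 ≡ 12; y = λ·(16 - 12) - 8 ≡ 7. → (12, 7)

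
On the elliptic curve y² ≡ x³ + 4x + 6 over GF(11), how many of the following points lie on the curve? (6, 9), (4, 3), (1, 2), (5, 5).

2

(6, 9): 9² ≡ 4, rhs ≡ 4 → on.
(4, 3): 3² ≡ 9, rhs ≡ 9 → on.
(1, 2): 2² ≡ 4, rhs ≡ 0 → off.
(5, 5): 5² ≡ 3, rhs ≡ 8 → off.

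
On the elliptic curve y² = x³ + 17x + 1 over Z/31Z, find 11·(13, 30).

(13, 1)

Write G = (13, 30).
Double-and-add on 11 = (1011)₂. Start with G = (13, 30) for the leading 1-bit.
double: tangent at (13, 30): λ = (3·13² + 17)/(2·30) ≡ 28/29. 29⁻¹ ≡ 15 (mod 31), so λ ≡ 28·15 ≡ 17.
  x = λ² - 13 - 13 = 289 - 26 ≡ 15; y = λ·(13 - 15) - 30 ≡ 29. → (15, 29)
double: tangent at (15, 29): λ = (3·15² + 17)/(2·29) ≡ 10/27. 27⁻¹ ≡ 23 (mod 31) since 27·23 = 621 ≡ 1, so λ ≡ 10·23 ≡ 13.
  x = λ² - 15 - 15 = 169 - 30 ≡ 15; y = λ·(15 - 15) - 29 ≡ 2. → (15, 2)
add G: (15, 2) + (13, 30). λ = (30 - 2)/(13 - 15) ≡ 28/29 mod 31. 29⁻¹ ≡ 15 (mod 31) since 29·15 = 435 ≡ 1, so λ ≡ 17.
  x = λ² - 15 - 13 = 289 - 28 ≡ 13; y = λ·(15 - 13) - 2 ≡ 1. → (13, 1)
double: tangent at (13, 1): λ = (3·13² + 17)/(2·1) ≡ 28/2. 2⁻¹ ≡ 16 (mod 31), so λ ≡ 28·16 ≡ 14.
  x = λ² - 13 - 13 = 196 - 26 ≡ 15; y = λ·(13 - 15) - 1 ≡ 2. → (15, 2)
add G: (15, 2) + (13, 30). λ = (30 - 2)/(13 - 15) ≡ 28/29 mod 31. 29⁻¹ ≡ 15 (mod 31) since 29·15 = 435 ≡ 1, so λ ≡ 17.
  x = λ² - 15 - 13 = 289 - 28 ≡ 13; y = λ·(15 - 13) - 2 ≡ 1. → (13, 1)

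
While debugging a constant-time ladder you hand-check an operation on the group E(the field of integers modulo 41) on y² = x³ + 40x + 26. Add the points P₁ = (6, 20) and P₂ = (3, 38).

(6, 20) + (3, 38). λ = (38 - 20)/(3 - 6) ≡ 18/38 mod 41. 38⁻¹ ≡ 27 (mod 41), so λ ≡ 35.
  x = λ² - 6 - 3 = 1225 - 9 ≡ 27; y = λ·(6 - 27) - 20 ≡ 24. → (27, 24)

(27, 24)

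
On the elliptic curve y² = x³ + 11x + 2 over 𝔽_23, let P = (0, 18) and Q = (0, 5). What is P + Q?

The two points share x = 0 and their y-coordinates satisfy 18 + 5 ≡ 0 (mod 23), so they are inverses. Their sum is ∞.

O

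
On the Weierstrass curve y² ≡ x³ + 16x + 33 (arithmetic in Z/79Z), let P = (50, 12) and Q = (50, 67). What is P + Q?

O

The two points share x = 50 and their y-coordinates satisfy 12 + 67 ≡ 0 (mod 79), so they are inverses. Their sum is 𝒪.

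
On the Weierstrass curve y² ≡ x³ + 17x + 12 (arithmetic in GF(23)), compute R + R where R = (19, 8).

tangent at (19, 8): λ = (3·19² + 17)/(2·8) ≡ 19/16. 16⁻¹ ≡ 13 (mod 23), so λ ≡ 19·13 ≡ 17.
  x = λ² - 19 - 19 = 289 - 38 ≡ 21; y = λ·(19 - 21) - 8 ≡ 4. → (21, 4)

(21, 4)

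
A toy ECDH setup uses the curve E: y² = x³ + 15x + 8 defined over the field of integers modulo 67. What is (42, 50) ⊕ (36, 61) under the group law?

(42, 50) + (36, 61). λ = (61 - 50)/(36 - 42) ≡ 11/61 mod 67. 61⁻¹ ≡ 11 (mod 67), so λ ≡ 54.
  x = λ² - 42 - 36 = 2916 - 78 ≡ 24; y = λ·(42 - 24) - 50 ≡ 51. → (24, 51)

(24, 51)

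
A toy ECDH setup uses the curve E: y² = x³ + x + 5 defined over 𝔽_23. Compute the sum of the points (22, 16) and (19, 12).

(22, 16) + (19, 12). λ = (12 - 16)/(19 - 22) ≡ 19/20 mod 23. 20⁻¹ ≡ 15 (mod 23) since 20·15 = 300 ≡ 1, so λ ≡ 9.
  x = λ² - 22 - 19 = 81 - 41 ≡ 17; y = λ·(22 - 17) - 16 ≡ 6. → (17, 6)

(17, 6)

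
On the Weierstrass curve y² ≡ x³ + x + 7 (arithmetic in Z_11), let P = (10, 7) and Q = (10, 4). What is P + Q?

The two points share x = 10 and their y-coordinates satisfy 7 + 4 ≡ 0 (mod 11), so they are inverses. Their sum is ∞.

O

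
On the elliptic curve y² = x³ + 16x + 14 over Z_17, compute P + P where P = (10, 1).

tangent at (10, 1): λ = (3·10² + 16)/(2·1) ≡ 10/2. 2⁻¹ ≡ 9 (mod 17) since 2·9 = 18 ≡ 1, so λ ≡ 10·9 ≡ 5.
  x = λ² - 10 - 10 = 25 - 20 ≡ 5; y = λ·(10 - 5) - 1 ≡ 7. → (5, 7)

(5, 7)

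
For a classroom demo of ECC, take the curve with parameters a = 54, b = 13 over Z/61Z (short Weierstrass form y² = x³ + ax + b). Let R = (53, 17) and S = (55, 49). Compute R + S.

(53, 17) + (55, 49). λ = (49 - 17)/(55 - 53) ≡ 32/2 mod 61. 2⁻¹ ≡ 31 (mod 61) since 2·31 = 62 ≡ 1, so λ ≡ 16.
  x = λ² - 53 - 55 = 256 - 108 ≡ 26; y = λ·(53 - 26) - 17 ≡ 49. → (26, 49)

(26, 49)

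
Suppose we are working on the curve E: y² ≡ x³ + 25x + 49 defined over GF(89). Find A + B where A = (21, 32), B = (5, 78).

(21, 32) + (5, 78). λ = (78 - 32)/(5 - 21) ≡ 46/73 mod 89. 73⁻¹ ≡ 50 (mod 89), so λ ≡ 75.
  x = λ² - 21 - 5 = 5625 - 26 ≡ 81; y = λ·(21 - 81) - 32 ≡ 7. → (81, 7)

(81, 7)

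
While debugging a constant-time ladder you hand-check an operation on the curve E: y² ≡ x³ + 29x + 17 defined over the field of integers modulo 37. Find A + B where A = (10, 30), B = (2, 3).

(10, 30) + (2, 3). λ = (3 - 30)/(2 - 10) ≡ 10/29 mod 37. 29⁻¹ ≡ 23 (mod 37) since 29·23 = 667 ≡ 1, so λ ≡ 8.
  x = λ² - 10 - 2 = 64 - 12 ≡ 15; y = λ·(10 - 15) - 30 ≡ 4. → (15, 4)

(15, 4)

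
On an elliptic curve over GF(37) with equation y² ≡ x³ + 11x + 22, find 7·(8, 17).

Write Q = (8, 17).
Double-and-add on 7 = (111)₂. Start with Q = (8, 17) for the leading 1-bit.
double: tangent at (8, 17): λ = (3·8² + 11)/(2·17) ≡ 18/34. 34⁻¹ ≡ 12 (mod 37), so λ ≡ 18·12 ≡ 31.
  x = λ² - 8 - 8 = 961 - 16 ≡ 20; y = λ·(8 - 20) - 17 ≡ 18. → (20, 18)
add Q: (20, 18) + (8, 17). λ = (17 - 18)/(8 - 20) ≡ 36/25 mod 37. 25⁻¹ ≡ 3 (mod 37), so λ ≡ 34.
  x = λ² - 20 - 8 = 1156 - 28 ≡ 18; y = λ·(20 - 18) - 18 ≡ 13. → (18, 13)
double: tangent at (18, 13): λ = (3·18² + 11)/(2·13) ≡ 21/26. 26⁻¹ ≡ 10 (mod 37), so λ ≡ 21·10 ≡ 25.
  x = λ² - 18 - 18 = 625 - 36 ≡ 34; y = λ·(18 - 34) - 13 ≡ 31. → (34, 31)
add Q: (34, 31) + (8, 17). λ = (17 - 31)/(8 - 34) ≡ 23/11 mod 37. 11⁻¹ ≡ 27 (mod 37) since 11·27 = 297 ≡ 1, so λ ≡ 29.
  x = λ² - 34 - 8 = 841 - 42 ≡ 22; y = λ·(34 - 22) - 31 ≡ 21. → (22, 21)

(22, 21)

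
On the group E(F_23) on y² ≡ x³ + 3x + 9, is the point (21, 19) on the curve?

y² = 19² ≡ 16; x³ + 3x + 9 = 9333 ≡ 18 (mod 23). 16 ≠ 18.

no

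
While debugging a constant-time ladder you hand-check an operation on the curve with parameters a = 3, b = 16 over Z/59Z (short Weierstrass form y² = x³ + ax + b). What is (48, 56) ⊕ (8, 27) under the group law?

(48, 56) + (8, 27). λ = (27 - 56)/(8 - 48) ≡ 30/19 mod 59. 19⁻¹ ≡ 28 (mod 59), so λ ≡ 14.
  x = λ² - 48 - 8 = 196 - 56 ≡ 22; y = λ·(48 - 22) - 56 ≡ 13. → (22, 13)

(22, 13)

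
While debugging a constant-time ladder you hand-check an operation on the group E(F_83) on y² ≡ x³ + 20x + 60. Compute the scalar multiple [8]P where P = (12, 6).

(46, 25)

Double-and-add on 8 = (1000)₂. Start with P = (12, 6) for the leading 1-bit.
double: tangent at (12, 6): λ = (3·12² + 20)/(2·6) ≡ 37/12. 12⁻¹ ≡ 7 (mod 83), so λ ≡ 37·7 ≡ 10.
  x = λ² - 12 - 12 = 100 - 24 ≡ 76; y = λ·(12 - 76) - 6 ≡ 18. → (76, 18)
double: tangent at (76, 18): λ = (3·76² + 20)/(2·18) ≡ 1/36. 36⁻¹ ≡ 30 (mod 83), so λ ≡ 1·30 ≡ 30.
  x = λ² - 76 - 76 = 900 - 152 ≡ 1; y = λ·(76 - 1) - 18 ≡ 74. → (1, 74)
double: tangent at (1, 74): λ = (3·1² + 20)/(2·74) ≡ 23/65. 65⁻¹ ≡ 23 (mod 83), so λ ≡ 23·23 ≡ 31.
  x = λ² - 1 - 1 = 961 - 2 ≡ 46; y = λ·(1 - 46) - 74 ≡ 25. → (46, 25)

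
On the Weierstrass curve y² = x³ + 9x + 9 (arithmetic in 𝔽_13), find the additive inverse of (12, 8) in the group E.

-(12, 8) = (12, -8 mod 13) = (12, 5).

(12, 5)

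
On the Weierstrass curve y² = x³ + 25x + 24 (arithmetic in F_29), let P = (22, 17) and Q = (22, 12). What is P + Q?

The two points share x = 22 and their y-coordinates satisfy 17 + 12 ≡ 0 (mod 29), so they are inverses. Their sum is 𝒪.

O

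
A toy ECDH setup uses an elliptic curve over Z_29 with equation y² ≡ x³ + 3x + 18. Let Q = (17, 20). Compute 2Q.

(24, 9)

tangent at (17, 20): λ = (3·17² + 3)/(2·20) ≡ 0/11. 11⁻¹ ≡ 8 (mod 29) since 11·8 = 88 ≡ 1, so λ ≡ 0·8 ≡ 0.
  x = λ² - 17 - 17 = 0 - 34 ≡ 24; y = λ·(17 - 24) - 20 ≡ 9. → (24, 9)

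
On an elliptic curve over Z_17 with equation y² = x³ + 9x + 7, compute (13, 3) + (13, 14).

The two points share x = 13 and their y-coordinates satisfy 3 + 14 ≡ 0 (mod 17), so they are inverses. Their sum is O.

O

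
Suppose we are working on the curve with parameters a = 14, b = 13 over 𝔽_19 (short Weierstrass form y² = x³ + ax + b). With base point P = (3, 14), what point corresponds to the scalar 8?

(15, 8)

Double-and-add on 8 = (1000)₂. Start with P = (3, 14) for the leading 1-bit.
double: tangent at (3, 14): λ = (3·3² + 14)/(2·14) ≡ 3/9. 9⁻¹ ≡ 17 (mod 19) since 9·17 = 153 ≡ 1, so λ ≡ 3·17 ≡ 13.
  x = λ² - 3 - 3 = 169 - 6 ≡ 11; y = λ·(3 - 11) - 14 ≡ 15. → (11, 15)
double: tangent at (11, 15): λ = (3·11² + 14)/(2·15) ≡ 16/11. 11⁻¹ ≡ 7 (mod 19), so λ ≡ 16·7 ≡ 17.
  x = λ² - 11 - 11 = 289 - 22 ≡ 1; y = λ·(11 - 1) - 15 ≡ 3. → (1, 3)
double: tangent at (1, 3): λ = (3·1² + 14)/(2·3) ≡ 17/6. 6⁻¹ ≡ 16 (mod 19), so λ ≡ 17·16 ≡ 6.
  x = λ² - 1 - 1 = 36 - 2 ≡ 15; y = λ·(1 - 15) - 3 ≡ 8. → (15, 8)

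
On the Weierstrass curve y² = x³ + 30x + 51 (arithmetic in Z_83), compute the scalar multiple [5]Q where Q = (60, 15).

(26, 8)

Repeated addition: build up to 5Q.
2Q: tangent at (60, 15): λ = (3·60² + 30)/(2·15) ≡ 40/30. 30⁻¹ ≡ 36 (mod 83), so λ ≡ 40·36 ≡ 29.
  x = λ² - 60 - 60 = 841 - 120 ≡ 57; y = λ·(60 - 57) - 15 ≡ 72. → (57, 72)
3Q: (57, 72) + (60, 15). λ = (15 - 72)/(60 - 57) ≡ 26/3 mod 83. 3⁻¹ ≡ 28 (mod 83), so λ ≡ 64.
  x = λ² - 57 - 60 = 4096 - 117 ≡ 78; y = λ·(57 - 78) - 72 ≡ 78. → (78, 78)
4Q: (78, 78) + (60, 15). λ = (15 - 78)/(60 - 78) ≡ 20/65 mod 83. 65⁻¹ ≡ 23 (mod 83), so λ ≡ 45.
  x = λ² - 78 - 60 = 2025 - 138 ≡ 61; y = λ·(78 - 61) - 78 ≡ 23. → (61, 23)
5Q: (61, 23) + (60, 15). λ = (15 - 23)/(60 - 61) ≡ 75/82 mod 83. 82⁻¹ ≡ 82 (mod 83), so λ ≡ 8.
  x = λ² - 61 - 60 = 64 - 121 ≡ 26; y = λ·(61 - 26) - 23 ≡ 8. → (26, 8)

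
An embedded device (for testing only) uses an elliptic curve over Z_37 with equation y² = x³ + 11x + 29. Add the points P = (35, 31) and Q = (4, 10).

(35, 31) + (4, 10). λ = (10 - 31)/(4 - 35) ≡ 16/6 mod 37. 6⁻¹ ≡ 31 (mod 37), so λ ≡ 15.
  x = λ² - 35 - 4 = 225 - 39 ≡ 1; y = λ·(35 - 1) - 31 ≡ 35. → (1, 35)

(1, 35)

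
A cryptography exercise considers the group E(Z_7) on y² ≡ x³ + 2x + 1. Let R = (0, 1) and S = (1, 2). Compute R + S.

(0, 6)

(0, 1) + (1, 2). λ = (2 - 1)/(1 - 0) ≡ 1/1 mod 7. 1⁻¹ ≡ 1 (mod 7), so λ ≡ 1.
  x = λ² - 0 - 1 = 1 - 1 ≡ 0; y = λ·(0 - 0) - 1 ≡ 6. → (0, 6)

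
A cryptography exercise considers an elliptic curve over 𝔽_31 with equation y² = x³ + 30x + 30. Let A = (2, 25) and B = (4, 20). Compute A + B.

(2, 25) + (4, 20). λ = (20 - 25)/(4 - 2) ≡ 26/2 mod 31. 2⁻¹ ≡ 16 (mod 31) since 2·16 = 32 ≡ 1, so λ ≡ 13.
  x = λ² - 2 - 4 = 169 - 6 ≡ 8; y = λ·(2 - 8) - 25 ≡ 21. → (8, 21)

(8, 21)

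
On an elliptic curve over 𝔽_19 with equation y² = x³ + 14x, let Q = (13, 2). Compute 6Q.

Repeated addition: build up to 6Q.
2Q: tangent at (13, 2): λ = (3·13² + 14)/(2·2) ≡ 8/4. 4⁻¹ ≡ 5 (mod 19) since 4·5 = 20 ≡ 1, so λ ≡ 8·5 ≡ 2.
  x = λ² - 13 - 13 = 4 - 26 ≡ 16; y = λ·(13 - 16) - 2 ≡ 11. → (16, 11)
3Q: (16, 11) + (13, 2). λ = (2 - 11)/(13 - 16) ≡ 10/16 mod 19. 16⁻¹ ≡ 6 (mod 19) since 16·6 = 96 ≡ 1, so λ ≡ 3.
  x = λ² - 16 - 13 = 9 - 29 ≡ 18; y = λ·(16 - 18) - 11 ≡ 2. → (18, 2)
4Q: (18, 2) + (13, 2). λ = (2 - 2)/(13 - 18) ≡ 0/14 mod 19. 14⁻¹ ≡ 15 (mod 19), so λ ≡ 0.
  x = λ² - 18 - 13 = 0 - 31 ≡ 7; y = λ·(18 - 7) - 2 ≡ 17. → (7, 17)
5Q: (7, 17) + (13, 2). λ = (2 - 17)/(13 - 7) ≡ 4/6 mod 19. 6⁻¹ ≡ 16 (mod 19), so λ ≡ 7.
  x = λ² - 7 - 13 = 49 - 20 ≡ 10; y = λ·(7 - 10) - 17 ≡ 0. → (10, 0)
6Q: (10, 0) + (13, 2). λ = (2 - 0)/(13 - 10) ≡ 2/3 mod 19. 3⁻¹ ≡ 13 (mod 19), so λ ≡ 7.
  x = λ² - 10 - 13 = 49 - 23 ≡ 7; y = λ·(10 - 7) - 0 ≡ 2. → (7, 2)

(7, 2)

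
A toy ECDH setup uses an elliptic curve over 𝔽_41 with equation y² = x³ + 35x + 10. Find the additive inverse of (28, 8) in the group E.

-(28, 8) = (28, -8 mod 41) = (28, 33).

(28, 33)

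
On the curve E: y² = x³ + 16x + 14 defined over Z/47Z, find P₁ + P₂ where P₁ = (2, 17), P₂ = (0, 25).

(2, 17) + (0, 25). λ = (25 - 17)/(0 - 2) ≡ 8/45 mod 47. 45⁻¹ ≡ 23 (mod 47) since 45·23 = 1035 ≡ 1, so λ ≡ 43.
  x = λ² - 2 - 0 = 1849 - 2 ≡ 14; y = λ·(2 - 14) - 17 ≡ 31. → (14, 31)

(14, 31)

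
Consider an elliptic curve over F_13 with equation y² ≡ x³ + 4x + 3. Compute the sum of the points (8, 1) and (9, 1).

(8, 1) + (9, 1). λ = (1 - 1)/(9 - 8) ≡ 0/1 mod 13. 1⁻¹ ≡ 1 (mod 13), so λ ≡ 0.
  x = λ² - 8 - 9 = 0 - 17 ≡ 9; y = λ·(8 - 9) - 1 ≡ 12. → (9, 12)

(9, 12)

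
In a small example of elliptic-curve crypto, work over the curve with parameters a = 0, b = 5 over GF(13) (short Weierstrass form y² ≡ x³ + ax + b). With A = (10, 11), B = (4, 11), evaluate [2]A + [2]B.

(5, 0)

First 2A:
Repeated addition: build up to 2A.
2A: tangent at (10, 11): λ = (3·10² + 0)/(2·11) ≡ 1/9. 9⁻¹ ≡ 3 (mod 13), so λ ≡ 1·3 ≡ 3.
  x = λ² - 10 - 10 = 9 - 20 ≡ 2; y = λ·(10 - 2) - 11 ≡ 0. → (2, 0)
2A = (2, 0).
Next 2B:
Repeated addition: build up to 2B.
2B: tangent at (4, 11): λ = (3·4² + 0)/(2·11) ≡ 9/9. 9⁻¹ ≡ 3 (mod 13), so λ ≡ 9·3 ≡ 1.
  x = λ² - 4 - 4 = 1 - 8 ≡ 6; y = λ·(4 - 6) - 11 ≡ 0. → (6, 0)
2B = (6, 0).
Finally 2A + 2B:
(2, 0) + (6, 0). λ = (0 - 0)/(6 - 2) ≡ 0/4 mod 13. 4⁻¹ ≡ 10 (mod 13) since 4·10 = 40 ≡ 1, so λ ≡ 0.
  x = λ² - 2 - 6 = 0 - 8 ≡ 5; y = λ·(2 - 5) - 0 ≡ 0. → (5, 0)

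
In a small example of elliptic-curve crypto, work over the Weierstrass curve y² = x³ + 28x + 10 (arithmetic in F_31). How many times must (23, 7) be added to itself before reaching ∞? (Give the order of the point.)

7

2P: tangent at (23, 7): λ = (3·23² + 28)/(2·7) ≡ 3/14. 14⁻¹ ≡ 20 (mod 31), so λ ≡ 3·20 ≡ 29.
  x = λ² - 23 - 23 = 841 - 46 ≡ 20; y = λ·(23 - 20) - 7 ≡ 18. → (20, 18)
3P: (20, 18) + (23, 7). λ = (7 - 18)/(23 - 20) ≡ 20/3 mod 31. 3⁻¹ ≡ 21 (mod 31), so λ ≡ 17.
  x = λ² - 20 - 23 = 289 - 43 ≡ 29; y = λ·(20 - 29) - 18 ≡ 15. → (29, 15)
4P: (29, 15) + (23, 7). λ = (7 - 15)/(23 - 29) ≡ 23/25 mod 31. 25⁻¹ ≡ 5 (mod 31), so λ ≡ 22.
  x = λ² - 29 - 23 = 484 - 52 ≡ 29; y = λ·(29 - 29) - 15 ≡ 16. → (29, 16)
5P: (29, 16) + (23, 7). λ = (7 - 16)/(23 - 29) ≡ 22/25 mod 31. 25⁻¹ ≡ 5 (mod 31), so λ ≡ 17.
  x = λ² - 29 - 23 = 289 - 52 ≡ 20; y = λ·(29 - 20) - 16 ≡ 13. → (20, 13)
6P: (20, 13) + (23, 7). λ = (7 - 13)/(23 - 20) ≡ 25/3 mod 31. 3⁻¹ ≡ 21 (mod 31), so λ ≡ 29.
  x = λ² - 20 - 23 = 841 - 43 ≡ 23; y = λ·(20 - 23) - 13 ≡ 24. → (23, 24)
7P: (23, 24) + (23, 7): same x and y₁ ≡ -y₂, so the sum is ∞.
7P = ∞, so the order is 7.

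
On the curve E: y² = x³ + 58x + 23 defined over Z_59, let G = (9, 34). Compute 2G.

(48, 58)

tangent at (9, 34): λ = (3·9² + 58)/(2·34) ≡ 6/9. 9⁻¹ ≡ 46 (mod 59) since 9·46 = 414 ≡ 1, so λ ≡ 6·46 ≡ 40.
  x = λ² - 9 - 9 = 1600 - 18 ≡ 48; y = λ·(9 - 48) - 34 ≡ 58. → (48, 58)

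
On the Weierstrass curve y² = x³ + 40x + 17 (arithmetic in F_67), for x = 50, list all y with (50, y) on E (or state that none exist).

none

x³ + 40x + 17 = 127017 ≡ 52 (mod 67).
52 is a non-residue mod 67; no y exists.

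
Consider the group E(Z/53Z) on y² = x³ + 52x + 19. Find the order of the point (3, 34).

2P: tangent at (3, 34): λ = (3·3² + 52)/(2·34) ≡ 26/15. 15⁻¹ ≡ 46 (mod 53) since 15·46 = 690 ≡ 1, so λ ≡ 26·46 ≡ 30.
  x = λ² - 3 - 3 = 900 - 6 ≡ 46; y = λ·(3 - 46) - 34 ≡ 1. → (46, 1)
3P: (46, 1) + (3, 34). λ = (34 - 1)/(3 - 46) ≡ 33/10 mod 53. 10⁻¹ ≡ 16 (mod 53), so λ ≡ 51.
  x = λ² - 46 - 3 = 2601 - 49 ≡ 8; y = λ·(46 - 8) - 1 ≡ 29. → (8, 29)
4P: (8, 29) + (3, 34). λ = (34 - 29)/(3 - 8) ≡ 5/48 mod 53. 48⁻¹ ≡ 21 (mod 53), so λ ≡ 52.
  x = λ² - 8 - 3 = 2704 - 11 ≡ 43; y = λ·(8 - 43) - 29 ≡ 6. → (43, 6)
5P: (43, 6) + (3, 34). λ = (34 - 6)/(3 - 43) ≡ 28/13 mod 53. 13⁻¹ ≡ 49 (mod 53), so λ ≡ 47.
  x = λ² - 43 - 3 = 2209 - 46 ≡ 43; y = λ·(43 - 43) - 6 ≡ 47. → (43, 47)
6P: (43, 47) + (3, 34). λ = (34 - 47)/(3 - 43) ≡ 40/13 mod 53. 13⁻¹ ≡ 49 (mod 53) since 13·49 = 637 ≡ 1, so λ ≡ 52.
  x = λ² - 43 - 3 = 2704 - 46 ≡ 8; y = λ·(43 - 8) - 47 ≡ 24. → (8, 24)
7P: (8, 24) + (3, 34). λ = (34 - 24)/(3 - 8) ≡ 10/48 mod 53. 48⁻¹ ≡ 21 (mod 53), so λ ≡ 51.
  x = λ² - 8 - 3 = 2601 - 11 ≡ 46; y = λ·(8 - 46) - 24 ≡ 52. → (46, 52)
8P: (46, 52) + (3, 34). λ = (34 - 52)/(3 - 46) ≡ 35/10 mod 53. 10⁻¹ ≡ 16 (mod 53) since 10·16 = 160 ≡ 1, so λ ≡ 30.
  x = λ² - 46 - 3 = 900 - 49 ≡ 3; y = λ·(46 - 3) - 52 ≡ 19. → (3, 19)
9P: (3, 19) + (3, 34): same x and y₁ ≡ -y₂, so the sum is O.
9P = O, so the order is 9.

9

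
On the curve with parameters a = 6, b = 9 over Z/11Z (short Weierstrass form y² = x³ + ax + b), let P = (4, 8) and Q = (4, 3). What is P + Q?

The two points share x = 4 and their y-coordinates satisfy 8 + 3 ≡ 0 (mod 11), so they are inverses. Their sum is 𝒪.

O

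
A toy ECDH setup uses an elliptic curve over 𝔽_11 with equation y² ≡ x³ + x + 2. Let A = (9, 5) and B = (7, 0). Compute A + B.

(9, 5) + (7, 0). λ = (0 - 5)/(7 - 9) ≡ 6/9 mod 11. 9⁻¹ ≡ 5 (mod 11) since 9·5 = 45 ≡ 1, so λ ≡ 8.
  x = λ² - 9 - 7 = 64 - 16 ≡ 4; y = λ·(9 - 4) - 5 ≡ 2. → (4, 2)

(4, 2)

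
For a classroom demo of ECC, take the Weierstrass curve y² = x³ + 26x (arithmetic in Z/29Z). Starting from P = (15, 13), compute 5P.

Repeated addition: build up to 5P.
2P: tangent at (15, 13): λ = (3·15² + 26)/(2·13) ≡ 5/26. 26⁻¹ ≡ 19 (mod 29), so λ ≡ 5·19 ≡ 8.
  x = λ² - 15 - 15 = 64 - 30 ≡ 5; y = λ·(15 - 5) - 13 ≡ 9. → (5, 9)
3P: (5, 9) + (15, 13). λ = (13 - 9)/(15 - 5) ≡ 4/10 mod 29. 10⁻¹ ≡ 3 (mod 29), so λ ≡ 12.
  x = λ² - 5 - 15 = 144 - 20 ≡ 8; y = λ·(5 - 8) - 9 ≡ 13. → (8, 13)
4P: (8, 13) + (15, 13). λ = (13 - 13)/(15 - 8) ≡ 0/7 mod 29. 7⁻¹ ≡ 25 (mod 29) since 7·25 = 175 ≡ 1, so λ ≡ 0.
  x = λ² - 8 - 15 = 0 - 23 ≡ 6; y = λ·(8 - 6) - 13 ≡ 16. → (6, 16)
5P: (6, 16) + (15, 13). λ = (13 - 16)/(15 - 6) ≡ 26/9 mod 29. 9⁻¹ ≡ 13 (mod 29), so λ ≡ 19.
  x = λ² - 6 - 15 = 361 - 21 ≡ 21; y = λ·(6 - 21) - 16 ≡ 18. → (21, 18)

(21, 18)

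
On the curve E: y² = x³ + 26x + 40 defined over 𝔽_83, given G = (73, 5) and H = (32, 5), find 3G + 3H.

(65, 31)

First 3G:
Repeated addition: build up to 3G.
2G: tangent at (73, 5): λ = (3·73² + 26)/(2·5) ≡ 77/10. 10⁻¹ ≡ 25 (mod 83), so λ ≡ 77·25 ≡ 16.
  x = λ² - 73 - 73 = 256 - 146 ≡ 27; y = λ·(73 - 27) - 5 ≡ 67. → (27, 67)
3G: (27, 67) + (73, 5). λ = (5 - 67)/(73 - 27) ≡ 21/46 mod 83. 46⁻¹ ≡ 74 (mod 83) since 46·74 = 3404 ≡ 1, so λ ≡ 60.
  x = λ² - 27 - 73 = 3600 - 100 ≡ 14; y = λ·(27 - 14) - 67 ≡ 49. → (14, 49)
3G = (14, 49).
Next 3H:
Repeated addition: build up to 3H.
2H: tangent at (32, 5): λ = (3·32² + 26)/(2·5) ≡ 27/10. 10⁻¹ ≡ 25 (mod 83), so λ ≡ 27·25 ≡ 11.
  x = λ² - 32 - 32 = 121 - 64 ≡ 57; y = λ·(32 - 57) - 5 ≡ 52. → (57, 52)
3H: (57, 52) + (32, 5). λ = (5 - 52)/(32 - 57) ≡ 36/58 mod 83. 58⁻¹ ≡ 73 (mod 83), so λ ≡ 55.
  x = λ² - 57 - 32 = 3025 - 89 ≡ 31; y = λ·(57 - 31) - 52 ≡ 50. → (31, 50)
3H = (31, 50).
Finally 3G + 3H:
(14, 49) + (31, 50). λ = (50 - 49)/(31 - 14) ≡ 1/17 mod 83. 17⁻¹ ≡ 44 (mod 83), so λ ≡ 44.
  x = λ² - 14 - 31 = 1936 - 45 ≡ 65; y = λ·(14 - 65) - 49 ≡ 31. → (65, 31)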